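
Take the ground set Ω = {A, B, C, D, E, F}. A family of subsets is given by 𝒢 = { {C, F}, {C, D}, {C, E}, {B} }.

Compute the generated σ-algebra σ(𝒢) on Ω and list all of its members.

σ(𝒢) = { {}, {A}, {B}, {C}, {D}, {E}, {F}, {A, B}, {A, C}, {A, D}, {A, E}, {A, F}, {B, C}, {B, D}, {B, E}, {B, F}, {C, D}, {C, E}, {C, F}, {D, E}, {D, F}, {E, F}, {A, B, C}, {A, B, D}, {A, B, E}, {A, B, F}, {A, C, D}, {A, C, E}, {A, C, F}, {A, D, E}, {A, D, F}, {A, E, F}, {B, C, D}, {B, C, E}, {B, C, F}, {B, D, E}, {B, D, F}, {B, E, F}, {C, D, E}, {C, D, F}, {C, E, F}, {D, E, F}, {A, B, C, D}, {A, B, C, E}, {A, B, C, F}, {A, B, D, E}, {A, B, D, F}, {A, B, E, F}, {A, C, D, E}, {A, C, D, F}, {A, C, E, F}, {A, D, E, F}, {B, C, D, E}, {B, C, D, F}, {B, C, E, F}, {B, D, E, F}, {C, D, E, F}, {A, B, C, D, E}, {A, B, C, D, F}, {A, B, C, E, F}, {A, B, D, E, F}, {A, C, D, E, F}, {B, C, D, E, F}, Ω }

Derivation:
Start: 𝒢 ∪ {∅, Ω} = { {}, {B}, {C, D}, {C, E}, {C, F}, Ω }.
Step 1: +10 →
  {B, C, D}  = {C, D} ∪ {B}
  {B, C, E}  = {C, E} ∪ {B}
  {B, C, F}  = {C, F} ∪ {B}
  {C, D, E}  = {C, D} ∪ {C, E}
  {C, D, F}  = {C, D} ∪ {C, F}
  {C, E, F}  = {C, F} ∪ {C, E}
  {A, B, D, E}  = ᶜ of {C, F}
  {A, B, D, F}  = ᶜ of {C, E}
  {A, B, E, F}  = ᶜ of {C, D}
  {A, C, D, E, F}  = ᶜ of {B}
  — 16 sets.
Step 2 (15 new):
  {A, B, D}  = ᶜ of {C, E, F}
  {A, B, E}  = ᶜ of {C, D, F}
  {A, B, F}  = ᶜ of {C, D, E}
  {A, D, E}  = ᶜ of {B, C, F}
  {A, D, F}  = ᶜ of {B, C, E}
  {A, E, F}  = ᶜ of {B, C, D}
  {B, C, D, E}  = {C, D, E} ∪ {B, C, D}
  {B, C, D, F}  = {C, D} ∪ {B, C, F}
  {B, C, E, F}  = {B, C, F} ∪ {B, C, E}
  {C, D, E, F}  = {C, D, E} ∪ {C, F}
  {A, B, C, D, E}  = {C, D, E} ∪ {A, B, D, E}
  {A, B, C, D, F}  = {C, D} ∪ {A, B, D, F}
  {A, B, C, E, F}  = {B, C, F} ∪ {A, B, E, F}
  {A, B, D, E, F}  = {A, B, D, F} ∪ {A, B, D, E}
  {B, C, D, E, F}  = {C, D, E} ∪ {B, C, F}
  — 31 sets.
Step 3: +16 →
  {A}  = ᶜ of {B, C, D, E, F}
  {C}  = ᶜ of {A, B, D, E, F}
  {D}  = ᶜ of {A, B, C, E, F}
  {E}  = ᶜ of {A, B, C, D, F}
  {F}  = ᶜ of {A, B, C, D, E}
  {A, B}  = ᶜ of {C, D, E, F}
  {A, D}  = ᶜ of {B, C, E, F}
  {A, E}  = ᶜ of {B, C, D, F}
  {A, F}  = ᶜ of {B, C, D, E}
  {A, B, C, D}  = {C, D} ∪ {A, B, D}
  {A, B, C, E}  = {A, B, E} ∪ {B, C, E}
  {A, B, C, F}  = {B, C, F} ∪ {A, B, F}
  {A, C, D, E}  = {A, D, E} ∪ {C, D, E}
  {A, C, D, F}  = {C, D} ∪ {A, D, F}
  {A, C, E, F}  = {A, E, F} ∪ {C, F}
  {A, D, E, F}  = {A, D, E} ∪ {A, D, F}
  — 47 sets.
Step 4: +12 →
  {A, C}  = {C} ∪ {A}
  {B, C}  = ᶜ of {A, D, E, F}
  {B, D}  = ᶜ of {A, C, E, F}
  {B, E}  = ᶜ of {A, C, D, F}
  {B, F}  = ᶜ of {A, C, D, E}
  {D, E}  = ᶜ of {A, B, C, F}
  {D, F}  = ᶜ of {A, B, C, E}
  {E, F}  = ᶜ of {A, B, C, D}
  {A, B, C}  = {A, B} ∪ {C}
  {A, C, D}  = {C, D} ∪ {A}
  {A, C, E}  = {C, E} ∪ {A}
  {A, C, F}  = {A, F} ∪ {C}
  — 59 sets.
Step 5: 5 new —
  {B, D, E}  = ᶜ of {A, C, F}
  {B, D, F}  = ᶜ of {A, C, E}
  {B, E, F}  = ᶜ of {A, C, D}
  {D, E, F}  = ᶜ of {A, B, C}
  {B, D, E, F}  = ᶜ of {A, C}
  — 64 sets.
Step 6: stable.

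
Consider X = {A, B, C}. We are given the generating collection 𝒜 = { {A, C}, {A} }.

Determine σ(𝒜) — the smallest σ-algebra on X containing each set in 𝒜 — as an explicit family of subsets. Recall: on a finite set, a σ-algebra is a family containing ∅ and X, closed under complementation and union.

Initial family (4 sets): { {}, {A}, {A, C}, X }.
Round 1: +2 →
  {B}  = {A, C}ᶜ
  {B, C}  = {A}ᶜ
Round 2: +1 →
  {A, B}  = {B} ∪ {A}
Round 3 adds 1:
  {C}  = {A, B}ᶜ
After Round 4 the family is unchanged; done.

σ(𝒜) = { {}, {A}, {B}, {C}, {A, B}, {A, C}, {B, C}, X }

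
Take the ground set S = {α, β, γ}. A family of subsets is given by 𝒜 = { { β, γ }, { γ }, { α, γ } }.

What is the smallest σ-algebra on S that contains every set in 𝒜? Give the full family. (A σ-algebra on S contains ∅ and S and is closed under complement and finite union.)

Initial family (5 sets): { {}, { γ }, { α, γ }, { β, γ }, S }.
Step 1. New:
  { α }  = { β, γ }ᶜ
  { β }  = { α, γ }ᶜ
  { α, β }  = { γ }ᶜ
  — 8 sets.
After Step 2 the family is unchanged; done.

Hence σ(𝒜) has 8 members: { {}, { α }, { β }, { γ }, { α, β }, { α, γ }, { β, γ }, S }.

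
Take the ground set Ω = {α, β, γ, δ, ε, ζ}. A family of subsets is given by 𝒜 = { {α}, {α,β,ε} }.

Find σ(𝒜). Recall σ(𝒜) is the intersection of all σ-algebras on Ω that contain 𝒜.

Start: 𝒜 ∪ {∅, Ω} = { ∅, {α}, {α,β,ε}, Ω }.
Step 1 adds 2:
  {γ,δ,ζ}  = Ω∖{α,β,ε}
  {β,γ,δ,ε,ζ}  = Ω∖{α}
  [6 total]
Step 2: +1 →
  {α,γ,δ,ζ}  = {γ,δ,ζ} ∪ {α}
  [7 total]
Step 3 (1 new):
  {β,ε}  = Ω∖{α,γ,δ,ζ}
  [8 total]
After Step 4 the family is unchanged; done.

Therefore σ(𝒜) = { ∅, {α}, {β,ε}, {α,β,ε}, {γ,δ,ζ}, {α,γ,δ,ζ}, {β,γ,δ,ε,ζ}, Ω } (|σ(𝒜)| = 8).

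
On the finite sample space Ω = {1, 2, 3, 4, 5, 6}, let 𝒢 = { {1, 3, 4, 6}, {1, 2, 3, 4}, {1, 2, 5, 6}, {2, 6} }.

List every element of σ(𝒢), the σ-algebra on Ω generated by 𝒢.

Seed the family with 𝒢 together with ∅ and Ω: { ∅, {2, 6}, {1, 2, 3, 4}, {1, 2, 5, 6}, {1, 3, 4, 6}, Ω }.
Iteration 1 adds 5:
  {2, 5}  = complement {1, 3, 4, 6}
  {3, 4}  = complement {1, 2, 5, 6}
  {5, 6}  = complement {1, 2, 3, 4}
  {1, 3, 4, 5}  = complement {2, 6}
  {1, 2, 3, 4, 6}  = {1, 3, 4, 6} ∪ {1, 2, 3, 4}
  [11 total]
Iteration 2. New:
  {5}  = complement {1, 2, 3, 4, 6}
  {2, 5, 6}  = {2, 5} ∪ {5, 6}
  {2, 3, 4, 5}  = {2, 5} ∪ {3, 4}
  {2, 3, 4, 6}  = {3, 4} ∪ {2, 6}
  {3, 4, 5, 6}  = {3, 4} ∪ {5, 6}
  {1, 2, 3, 4, 5}  = {2, 5} ∪ {1, 3, 4, 5}
  {1, 3, 4, 5, 6}  = {5, 6} ∪ {1, 3, 4, 5}
  [18 total]
Iteration 3 adds 8:
  {2}  = complement {1, 3, 4, 5, 6}
  {6}  = complement {1, 2, 3, 4, 5}
  {1, 2}  = complement {3, 4, 5, 6}
  {1, 5}  = complement {2, 3, 4, 6}
  {1, 6}  = complement {2, 3, 4, 5}
  {1, 3, 4}  = complement {2, 5, 6}
  {3, 4, 5}  = {3, 4} ∪ {5}
  {2, 3, 4, 5, 6}  = {2, 5} ∪ {2, 3, 4, 6}
  [26 total]
Iteration 4. New:
  {1}  = complement {2, 3, 4, 5, 6}
  {1, 2, 5}  = {2, 5} ∪ {1, 2}
  {1, 2, 6}  = complement {3, 4, 5}
  {1, 5, 6}  = {5, 6} ∪ {1, 6}
  {2, 3, 4}  = {3, 4} ∪ {2}
  {3, 4, 6}  = {3, 4} ∪ {6}
  [32 total]
Iteration 5: already closed under ᶜ and ∪.

σ(𝒢) = { ∅, {1}, {2}, {5}, {6}, {1, 2}, {1, 5}, {1, 6}, {2, 5}, {2, 6}, {3, 4}, {5, 6}, {1, 2, 5}, {1, 2, 6}, {1, 3, 4}, {1, 5, 6}, {2, 3, 4}, {2, 5, 6}, {3, 4, 5}, {3, 4, 6}, {1, 2, 3, 4}, {1, 2, 5, 6}, {1, 3, 4, 5}, {1, 3, 4, 6}, {2, 3, 4, 5}, {2, 3, 4, 6}, {3, 4, 5, 6}, {1, 2, 3, 4, 5}, {1, 2, 3, 4, 6}, {1, 3, 4, 5, 6}, {2, 3, 4, 5, 6}, Ω }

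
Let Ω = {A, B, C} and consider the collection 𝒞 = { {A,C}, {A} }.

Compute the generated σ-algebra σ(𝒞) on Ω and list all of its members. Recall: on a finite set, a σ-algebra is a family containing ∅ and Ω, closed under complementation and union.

Answer: σ(𝒞) = { ∅, {A}, {B}, {C}, {A,B}, {A,C}, {B,C}, Ω }

Working:
Initial family (4 sets): { ∅, {A}, {A,C}, Ω }.
Step 1. New:
  {B}  = ᶜ of {A,C}
  {B,C}  = ᶜ of {A}
  — 6 sets.
Step 2: +1 →
  {A,B}  = {B} ∪ {A}
  — 7 sets.
Step 3 (1 new):
  {C}  = ᶜ of {A,B}
  — 8 sets.
Step 4: stable.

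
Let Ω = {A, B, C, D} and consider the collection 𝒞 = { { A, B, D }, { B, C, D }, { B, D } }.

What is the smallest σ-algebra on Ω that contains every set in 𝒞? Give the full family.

σ(𝒞) (8 sets): { {}, { A }, { C }, { A, C }, { B, D }, { A, B, D }, { B, C, D }, Ω }

Working:
Seed the family with 𝒞 together with ∅ and Ω: { {}, { B, D }, { A, B, D }, { B, C, D }, Ω }.
Iteration 1 (3 new):
  { A }  = ᶜ of { B, C, D }
  { C }  = ᶜ of { A, B, D }
  { A, C }  = ᶜ of { B, D }
  (now 8)
Iteration 2: already closed under ᶜ and ∪.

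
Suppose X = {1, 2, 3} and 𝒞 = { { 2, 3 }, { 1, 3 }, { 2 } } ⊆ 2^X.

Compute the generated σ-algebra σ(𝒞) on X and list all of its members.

σ(𝒞) = { {}, { 1 }, { 2 }, { 3 }, { 1, 2 }, { 1, 3 }, { 2, 3 }, X }

Check:
Initial family (5 sets): { {}, { 2 }, { 1, 3 }, { 2, 3 }, X }.
Step 1: 1 new —
  { 1 }  = ᶜ of { 2, 3 }
Step 2 adds 1:
  { 1, 2 }  = { 2 } ∪ { 1 }
Step 3 adds 1:
  { 3 }  = ᶜ of { 1, 2 }
Step 4: already closed under ᶜ and ∪.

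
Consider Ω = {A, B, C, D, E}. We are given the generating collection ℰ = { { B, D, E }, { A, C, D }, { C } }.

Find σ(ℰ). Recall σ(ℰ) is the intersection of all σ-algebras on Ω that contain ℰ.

Answer: σ(ℰ) = { {}, { A }, { C }, { D }, { A, C }, { A, D }, { B, E }, { C, D }, { A, B, E }, { A, C, D }, { B, C, E }, { B, D, E }, { A, B, C, E }, { A, B, D, E }, { B, C, D, E }, Ω }

Check:
Start: ℰ ∪ {∅, Ω} = { {}, { C }, { A, C, D }, { B, D, E }, Ω }.
Step 1 (4 new):
  { A, C }  = complement { B, D, E }
  { B, E }  = complement { A, C, D }
  { A, B, D, E }  = complement { C }
  { B, C, D, E }  = { C } ∪ { B, D, E }
Step 2. New:
  { A }  = complement { B, C, D, E }
  { B, C, E }  = { B, E } ∪ { C }
  { A, B, C, E }  = { B, E } ∪ { A, C }
Step 3 (3 new):
  { D }  = complement { A, B, C, E }
  { A, D }  = complement { B, C, E }
  { A, B, E }  = { B, E } ∪ { A }
Step 4. New:
  { C, D }  = complement { A, B, E }
Step 5: no new sets; the family is a σ-algebra.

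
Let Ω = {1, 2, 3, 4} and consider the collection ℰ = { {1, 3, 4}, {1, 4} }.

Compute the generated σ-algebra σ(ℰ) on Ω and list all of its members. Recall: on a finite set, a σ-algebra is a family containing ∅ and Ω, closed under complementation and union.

|σ(ℰ)| = 8.  σ(ℰ) = { {}, {2}, {3}, {1, 4}, {2, 3}, {1, 2, 4}, {1, 3, 4}, Ω }

Working:
Take S₀ = ℰ ∪ {∅, Ω} = { {}, {1, 4}, {1, 3, 4}, Ω }.
Iteration 1: 2 new —
  {2}  = complement {1, 3, 4}
  {2, 3}  = complement {1, 4}
  [6 total]
Iteration 2: 1 new —
  {1, 2, 4}  = {1, 4} ∪ {2}
  [7 total]
Iteration 3 adds 1:
  {3}  = complement {1, 2, 4}
  [8 total]
Iteration 4: stable.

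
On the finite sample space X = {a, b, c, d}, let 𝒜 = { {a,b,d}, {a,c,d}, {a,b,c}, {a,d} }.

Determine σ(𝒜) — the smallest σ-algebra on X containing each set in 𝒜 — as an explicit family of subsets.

|σ(𝒜)| = 16.  σ(𝒜) = { {}, {a}, {b}, {c}, {d}, {a,b}, {a,c}, {a,d}, {b,c}, {b,d}, {c,d}, {a,b,c}, {a,b,d}, {a,c,d}, {b,c,d}, X }

Derivation:
Initial family (6 sets): { {}, {a,d}, {a,b,c}, {a,b,d}, {a,c,d}, X }.
Pass 1. New:
  {b}  = ᶜ of {a,c,d}
  {c}  = ᶜ of {a,b,d}
  {d}  = ᶜ of {a,b,c}
  {b,c}  = ᶜ of {a,d}
Pass 2. New:
  {b,d}  = {b} ∪ {d}
  {c,d}  = {c} ∪ {d}
  {b,c,d}  = {b,c} ∪ {d}
Pass 3. New:
  {a}  = ᶜ of {b,c,d}
  {a,b}  = ᶜ of {c,d}
  {a,c}  = ᶜ of {b,d}
Pass 4: closed — nothing new.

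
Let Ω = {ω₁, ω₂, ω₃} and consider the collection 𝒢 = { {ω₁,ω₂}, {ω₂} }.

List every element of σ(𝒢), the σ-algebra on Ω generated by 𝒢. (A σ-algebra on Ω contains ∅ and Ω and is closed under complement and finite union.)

Take S₀ = 𝒢 ∪ {∅, Ω} = { {}, {ω₂}, {ω₁,ω₂}, Ω }.
Round 1. New:
  {ω₃}  = complement {ω₁,ω₂}
  {ω₁,ω₃}  = complement {ω₂}
  |family| = 6
Round 2. New:
  {ω₂,ω₃}  = {ω₃} ∪ {ω₂}
  |family| = 7
Round 3 (1 new):
  {ω₁}  = complement {ω₂,ω₃}
  |family| = 8
Round 4: stable.

σ(𝒢) = { {}, {ω₁}, {ω₂}, {ω₃}, {ω₁,ω₂}, {ω₁,ω₃}, {ω₂,ω₃}, Ω }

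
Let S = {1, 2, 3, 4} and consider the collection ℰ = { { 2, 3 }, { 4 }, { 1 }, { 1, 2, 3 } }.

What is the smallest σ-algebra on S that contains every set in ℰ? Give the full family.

σ(ℰ) = { ∅, { 1 }, { 4 }, { 1, 4 }, { 2, 3 }, { 1, 2, 3 }, { 2, 3, 4 }, S }

Trace:
Begin from { ∅, { 1 }, { 4 }, { 2, 3 }, { 1, 2, 3 }, S } (that is, ℰ plus ∅ and S).
Step 1: +2 →
  { 1, 4 }  = ᶜ of { 2, 3 }
  { 2, 3, 4 }  = ᶜ of { 1 }
  [8 total]
After Step 2 the family is unchanged; done.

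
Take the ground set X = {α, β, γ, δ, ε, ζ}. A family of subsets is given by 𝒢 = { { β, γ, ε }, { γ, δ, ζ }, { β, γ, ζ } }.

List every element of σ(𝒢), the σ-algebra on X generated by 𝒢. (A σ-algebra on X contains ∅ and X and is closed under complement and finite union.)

Take S₀ = 𝒢 ∪ {∅, X} = { {}, { β, γ, ε }, { β, γ, ζ }, { γ, δ, ζ }, X }.
Iteration 1: +6 →
  { α, β, ε }  = ᶜ of { γ, δ, ζ }
  { α, δ, ε }  = ᶜ of { β, γ, ζ }
  { α, δ, ζ }  = ᶜ of { β, γ, ε }
  { β, γ, δ, ζ }  = { β, γ, ζ } ∪ { γ, δ, ζ }
  { β, γ, ε, ζ }  = { β, γ, ε } ∪ { β, γ, ζ }
  { β, γ, δ, ε, ζ }  = { β, γ, ε } ∪ { γ, δ, ζ }
  (now 11)
Iteration 2 adds 12:
  { α }  = ᶜ of { β, γ, δ, ε, ζ }
  { α, δ }  = ᶜ of { β, γ, ε, ζ }
  { α, ε }  = ᶜ of { β, γ, δ, ζ }
  { α, β, γ, ε }  = { α, β, ε } ∪ { β, γ, ε }
  { α, β, δ, ε }  = { α, δ, ε } ∪ { α, β, ε }
  { α, γ, δ, ζ }  = { α, δ, ζ } ∪ { γ, δ, ζ }
  { α, δ, ε, ζ }  = { α, δ, ε } ∪ { α, δ, ζ }
  { α, β, γ, δ, ε }  = { α, δ, ε } ∪ { β, γ, ε }
  { α, β, γ, δ, ζ }  = { β, γ, ζ } ∪ { α, δ, ζ }
  { α, β, γ, ε, ζ }  = { β, γ, ζ } ∪ { α, β, ε }
  { α, β, δ, ε, ζ }  = { α, δ, ζ } ∪ { α, β, ε }
  { α, γ, δ, ε, ζ }  = { α, δ, ε } ∪ { γ, δ, ζ }
  (now 23)
Iteration 3 (10 new):
  { β }  = ᶜ of { α, γ, δ, ε, ζ }
  { γ }  = ᶜ of { α, β, δ, ε, ζ }
  { δ }  = ᶜ of { α, β, γ, ε, ζ }
  { ε }  = ᶜ of { α, β, γ, δ, ζ }
  { ζ }  = ᶜ of { α, β, γ, δ, ε }
  { β, γ }  = ᶜ of { α, δ, ε, ζ }
  { β, ε }  = ᶜ of { α, γ, δ, ζ }
  { γ, ζ }  = ᶜ of { α, β, δ, ε }
  { δ, ζ }  = ᶜ of { α, β, γ, ε }
  { α, β, γ, ζ }  = { β, γ, ζ } ∪ { α }
  (now 33)
Iteration 4. New:
  { α, β }  = { α } ∪ { β }
  { α, γ }  = { α } ∪ { γ }
  { α, ζ }  = { α } ∪ { ζ }
  { β, δ }  = { β } ∪ { δ }
  { β, ζ }  = { β } ∪ { ζ }
  { γ, δ }  = { γ } ∪ { δ }
  { γ, ε }  = { ε } ∪ { γ }
  { δ, ε }  = ᶜ of { α, β, γ, ζ }
  { ε, ζ }  = { ζ } ∪ { ε }
  { α, β, γ }  = { α } ∪ { β, γ }
  { α, β, δ }  = { β } ∪ { α, δ }
  { α, γ, δ }  = { γ } ∪ { α, δ }
  { α, γ, ε }  = { γ } ∪ { α, ε }
  { α, γ, ζ }  = { α } ∪ { γ, ζ }
  { α, ε, ζ }  = { ζ } ∪ { α, ε }
  { β, γ, δ }  = { β, γ } ∪ { δ }
  { β, δ, ε }  = { β, ε } ∪ { δ }
  { β, δ, ζ }  = { β } ∪ { δ, ζ }
  { β, ε, ζ }  = { β, ε } ∪ { ζ }
  { γ, ε, ζ }  = { ε } ∪ { γ, ζ }
  { δ, ε, ζ }  = { ε } ∪ { δ, ζ }
  { α, β, γ, δ }  = { α, δ } ∪ { β, γ }
  { α, β, δ, ζ }  = { β } ∪ { α, δ, ζ }
  { α, β, ε, ζ }  = { ζ } ∪ { α, β, ε }
  { α, γ, δ, ε }  = { α, δ, ε } ∪ { γ }
  { α, γ, ε, ζ }  = { α, ε } ∪ { γ, ζ }
  { β, γ, δ, ε }  = { β, γ, ε } ∪ { δ }
  { β, δ, ε, ζ }  = { β, ε } ∪ { δ, ζ }
  { γ, δ, ε, ζ }  = { ε } ∪ { γ, δ, ζ }
  (now 62)
Iteration 5: +2 →
  { α, β, ζ }  = { α, ζ } ∪ { β }
  { γ, δ, ε }  = { γ, δ } ∪ { δ, ε }
  (now 64)
Iteration 6: closed — nothing new.

Therefore σ(𝒢) = { {}, { α }, { β }, { γ }, { δ }, { ε }, { ζ }, { α, β }, { α, γ }, { α, δ }, { α, ε }, { α, ζ }, { β, γ }, { β, δ }, { β, ε }, { β, ζ }, { γ, δ }, { γ, ε }, { γ, ζ }, { δ, ε }, { δ, ζ }, { ε, ζ }, { α, β, γ }, { α, β, δ }, { α, β, ε }, { α, β, ζ }, { α, γ, δ }, { α, γ, ε }, { α, γ, ζ }, { α, δ, ε }, { α, δ, ζ }, { α, ε, ζ }, { β, γ, δ }, { β, γ, ε }, { β, γ, ζ }, { β, δ, ε }, { β, δ, ζ }, { β, ε, ζ }, { γ, δ, ε }, { γ, δ, ζ }, { γ, ε, ζ }, { δ, ε, ζ }, { α, β, γ, δ }, { α, β, γ, ε }, { α, β, γ, ζ }, { α, β, δ, ε }, { α, β, δ, ζ }, { α, β, ε, ζ }, { α, γ, δ, ε }, { α, γ, δ, ζ }, { α, γ, ε, ζ }, { α, δ, ε, ζ }, { β, γ, δ, ε }, { β, γ, δ, ζ }, { β, γ, ε, ζ }, { β, δ, ε, ζ }, { γ, δ, ε, ζ }, { α, β, γ, δ, ε }, { α, β, γ, δ, ζ }, { α, β, γ, ε, ζ }, { α, β, δ, ε, ζ }, { α, γ, δ, ε, ζ }, { β, γ, δ, ε, ζ }, X } (|σ(𝒢)| = 64).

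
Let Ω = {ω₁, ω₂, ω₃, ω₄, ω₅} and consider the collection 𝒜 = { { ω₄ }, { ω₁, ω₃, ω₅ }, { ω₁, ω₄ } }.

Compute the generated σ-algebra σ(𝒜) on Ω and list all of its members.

σ(𝒜) = { {  }, { ω₁ }, { ω₂ }, { ω₄ }, { ω₁, ω₂ }, { ω₁, ω₄ }, { ω₂, ω₄ }, { ω₃, ω₅ }, { ω₁, ω₂, ω₄ }, { ω₁, ω₃, ω₅ }, { ω₂, ω₃, ω₅ }, { ω₃, ω₄, ω₅ }, { ω₁, ω₂, ω₃, ω₅ }, { ω₁, ω₃, ω₄, ω₅ }, { ω₂, ω₃, ω₄, ω₅ }, Ω }

Derivation:
Initial family (5 sets): { {  }, { ω₄ }, { ω₁, ω₄ }, { ω₁, ω₃, ω₅ }, Ω }.
Pass 1. New:
  { ω₂, ω₄ }  = complement { ω₁, ω₃, ω₅ }
  { ω₂, ω₃, ω₅ }  = complement { ω₁, ω₄ }
  { ω₁, ω₂, ω₃, ω₅ }  = complement { ω₄ }
  { ω₁, ω₃, ω₄, ω₅ }  = { ω₁, ω₄ } ∪ { ω₁, ω₃, ω₅ }
Pass 2 (3 new):
  { ω₂ }  = complement { ω₁, ω₃, ω₄, ω₅ }
  { ω₁, ω₂, ω₄ }  = { ω₁, ω₄ } ∪ { ω₂, ω₄ }
  { ω₂, ω₃, ω₄, ω₅ }  = { ω₂, ω₃, ω₅ } ∪ { ω₄ }
Pass 3: 2 new —
  { ω₁ }  = complement { ω₂, ω₃, ω₄, ω₅ }
  { ω₃, ω₅ }  = complement { ω₁, ω₂, ω₄ }
Pass 4: +2 →
  { ω₁, ω₂ }  = { ω₂ } ∪ { ω₁ }
  { ω₃, ω₄, ω₅ }  = { ω₄ } ∪ { ω₃, ω₅ }
Pass 5: already closed under ᶜ and ∪.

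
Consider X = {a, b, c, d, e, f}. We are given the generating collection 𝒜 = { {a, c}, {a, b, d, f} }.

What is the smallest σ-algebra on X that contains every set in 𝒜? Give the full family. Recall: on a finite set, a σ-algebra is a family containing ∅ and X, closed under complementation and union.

σ(𝒜) (16 sets): { ∅, {a}, {c}, {e}, {a, c}, {a, e}, {c, e}, {a, c, e}, {b, d, f}, {a, b, d, f}, {b, c, d, f}, {b, d, e, f}, {a, b, c, d, f}, {a, b, d, e, f}, {b, c, d, e, f}, X }

Derivation:
Take S₀ = 𝒜 ∪ {∅, X} = { ∅, {a, c}, {a, b, d, f}, X }.
Iteration 1 adds 3:
  {c, e}  = {a, b, d, f}ᶜ
  {b, d, e, f}  = {a, c}ᶜ
  {a, b, c, d, f}  = {a, c} ∪ {a, b, d, f}
  [7 total]
Iteration 2: +4 →
  {e}  = {a, b, c, d, f}ᶜ
  {a, c, e}  = {a, c} ∪ {c, e}
  {a, b, d, e, f}  = {b, d, e, f} ∪ {a, b, d, f}
  {b, c, d, e, f}  = {b, d, e, f} ∪ {c, e}
  [11 total]
Iteration 3: +3 →
  {a}  = {b, c, d, e, f}ᶜ
  {c}  = {a, b, d, e, f}ᶜ
  {b, d, f}  = {a, c, e}ᶜ
  [14 total]
Iteration 4. New:
  {a, e}  = {e} ∪ {a}
  {b, c, d, f}  = {b, d, f} ∪ {c}
  [16 total]
Iteration 5: closed — nothing new.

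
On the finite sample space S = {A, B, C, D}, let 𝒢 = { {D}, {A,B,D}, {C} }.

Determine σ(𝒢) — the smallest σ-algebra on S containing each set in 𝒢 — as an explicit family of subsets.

Initial family (5 sets): { {}, {C}, {D}, {A,B,D}, S }.
Iteration 1. New:
  {C,D}  = {C} ∪ {D}
  {A,B,C}  = complement {D}
Iteration 2 adds 1:
  {A,B}  = complement {C,D}
Iteration 3: no new sets; the family is a σ-algebra.

Hence σ(𝒢) has 8 members: { {}, {C}, {D}, {A,B}, {C,D}, {A,B,C}, {A,B,D}, S }.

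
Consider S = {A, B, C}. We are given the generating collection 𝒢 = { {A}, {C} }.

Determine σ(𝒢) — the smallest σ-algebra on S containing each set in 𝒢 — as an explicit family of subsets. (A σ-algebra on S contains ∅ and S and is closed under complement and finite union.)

σ(𝒢) (8 sets): { ∅, {A}, {B}, {C}, {A,B}, {A,C}, {B,C}, S }

Trace:
Initial family (4 sets): { ∅, {A}, {C}, S }.
Round 1 adds 3:
  {A,B}  = complement {C}
  {A,C}  = {C} ∪ {A}
  {B,C}  = complement {A}
  [7 total]
Round 2. New:
  {B}  = complement {A,C}
  [8 total]
Round 3: closed — nothing new.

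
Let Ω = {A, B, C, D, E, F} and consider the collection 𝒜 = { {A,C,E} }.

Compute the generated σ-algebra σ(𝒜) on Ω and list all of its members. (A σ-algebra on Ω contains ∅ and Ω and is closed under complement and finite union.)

σ(𝒜) (4 sets): { {}, {A,C,E}, {B,D,F}, Ω }

Trace:
Take S₀ = 𝒜 ∪ {∅, Ω} = { {}, {A,C,E}, Ω }.
Round 1 adds 1:
  {B,D,F}  = complement {A,C,E}
  [4 total]
Round 2: no new sets; the family is a σ-algebra.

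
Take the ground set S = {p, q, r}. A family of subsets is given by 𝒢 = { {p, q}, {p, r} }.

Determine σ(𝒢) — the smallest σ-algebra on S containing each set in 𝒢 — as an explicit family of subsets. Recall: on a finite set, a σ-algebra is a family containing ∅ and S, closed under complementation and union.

Answer: σ(𝒢) = { {}, {p}, {q}, {r}, {p, q}, {p, r}, {q, r}, S }

Trace:
Seed the family with 𝒢 together with ∅ and S: { {}, {p, q}, {p, r}, S }.
Iteration 1: 2 new —
  {q}  = ᶜ of {p, r}
  {r}  = ᶜ of {p, q}
  [6 total]
Iteration 2: +1 →
  {q, r}  = {r} ∪ {q}
  [7 total]
Iteration 3 adds 1:
  {p}  = ᶜ of {q, r}
  [8 total]
Iteration 4: no new sets; the family is a σ-algebra.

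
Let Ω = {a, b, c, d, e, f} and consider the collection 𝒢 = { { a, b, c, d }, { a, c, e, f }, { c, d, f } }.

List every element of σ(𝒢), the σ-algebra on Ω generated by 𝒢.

Take S₀ = 𝒢 ∪ {∅, Ω} = { ∅, { c, d, f }, { a, b, c, d }, { a, c, e, f }, Ω }.
Round 1 adds 5:
  { b, d }  = complement { a, c, e, f }
  { e, f }  = complement { a, b, c, d }
  { a, b, e }  = complement { c, d, f }
  { a, b, c, d, f }  = { c, d, f } ∪ { a, b, c, d }
  { a, c, d, e, f }  = { a, c, e, f } ∪ { c, d, f }
  — 10 sets.
Round 2: +9 →
  { b }  = complement { a, c, d, e, f }
  { e }  = complement { a, b, c, d, f }
  { a, b, d, e }  = { a, b, e } ∪ { b, d }
  { a, b, e, f }  = { e, f } ∪ { a, b, e }
  { b, c, d, f }  = { c, d, f } ∪ { b, d }
  { b, d, e, f }  = { e, f } ∪ { b, d }
  { c, d, e, f }  = { e, f } ∪ { c, d, f }
  { a, b, c, d, e }  = { a, b, e } ∪ { a, b, c, d }
  { a, b, c, e, f }  = { a, c, e, f } ∪ { a, b, e }
  — 19 sets.
Round 3. New:
  { d }  = complement { a, b, c, e, f }
  { f }  = complement { a, b, c, d, e }
  { a, b }  = complement { c, d, e, f }
  { a, c }  = complement { b, d, e, f }
  { a, e }  = complement { b, c, d, f }
  { b, e }  = { b } ∪ { e }
  { c, d }  = complement { a, b, e, f }
  { c, f }  = complement { a, b, d, e }
  { b, d, e }  = { b, d } ∪ { e }
  { b, e, f }  = { e, f } ∪ { b }
  { a, b, d, e, f }  = { e, f } ∪ { a, b, d, e }
  { b, c, d, e, f }  = { e, f } ∪ { b, c, d, f }
  — 31 sets.
Round 4 adds 25:
  { a }  = complement { b, c, d, e, f }
  { c }  = complement { a, b, d, e, f }
  { b, f }  = { b } ∪ { f }
  { d, e }  = { e } ∪ { d }
  { d, f }  = { f } ∪ { d }
  { a, b, c }  = { a, b } ∪ { a, c }
  { a, b, d }  = { a, b } ∪ { d }
  { a, b, f }  = { a, b } ∪ { f }
  { a, c, d }  = complement { b, e, f }
  { a, c, e }  = { e } ∪ { a, c }
  { a, c, f }  = complement { b, d, e }
  { a, d, e }  = { a, e } ∪ { d }
  { a, e, f }  = { e, f } ∪ { a, e }
  { b, c, d }  = { c, d } ∪ { b }
  { b, c, f }  = { b } ∪ { c, f }
  { b, d, f }  = { f } ∪ { b, d }
  { c, d, e }  = { c, d } ∪ { e }
  { c, e, f }  = { e, f } ∪ { c, f }
  { d, e, f }  = { e, f } ∪ { d }
  { a, b, c, e }  = { b, e } ∪ { a, c }
  { a, b, c, f }  = { a, b } ∪ { c, f }
  { a, c, d, e }  = { c, d } ∪ { a, e }
  { a, c, d, f }  = complement { b, e }
  { b, c, d, e }  = { b, e } ∪ { c, d }
  { b, c, e, f }  = { b, e } ∪ { c, f }
  — 56 sets.
Round 5 adds 8:
  { a, d }  = complement { b, c, e, f }
  { a, f }  = complement { b, c, d, e }
  { b, c }  = { b } ∪ { c }
  { c, e }  = { c } ∪ { e }
  { a, d, f }  = { a } ∪ { d, f }
  { b, c, e }  = { c } ∪ { b, e }
  { a, b, d, f }  = { b, d, f } ∪ { a, b }
  { a, d, e, f }  = { d, e } ∪ { a, e, f }
  — 64 sets.
After Round 6 the family is unchanged; done.

|σ(𝒢)| = 64.  σ(𝒢) = { ∅, { a }, { b }, { c }, { d }, { e }, { f }, { a, b }, { a, c }, { a, d }, { a, e }, { a, f }, { b, c }, { b, d }, { b, e }, { b, f }, { c, d }, { c, e }, { c, f }, { d, e }, { d, f }, { e, f }, { a, b, c }, { a, b, d }, { a, b, e }, { a, b, f }, { a, c, d }, { a, c, e }, { a, c, f }, { a, d, e }, { a, d, f }, { a, e, f }, { b, c, d }, { b, c, e }, { b, c, f }, { b, d, e }, { b, d, f }, { b, e, f }, { c, d, e }, { c, d, f }, { c, e, f }, { d, e, f }, { a, b, c, d }, { a, b, c, e }, { a, b, c, f }, { a, b, d, e }, { a, b, d, f }, { a, b, e, f }, { a, c, d, e }, { a, c, d, f }, { a, c, e, f }, { a, d, e, f }, { b, c, d, e }, { b, c, d, f }, { b, c, e, f }, { b, d, e, f }, { c, d, e, f }, { a, b, c, d, e }, { a, b, c, d, f }, { a, b, c, e, f }, { a, b, d, e, f }, { a, c, d, e, f }, { b, c, d, e, f }, Ω }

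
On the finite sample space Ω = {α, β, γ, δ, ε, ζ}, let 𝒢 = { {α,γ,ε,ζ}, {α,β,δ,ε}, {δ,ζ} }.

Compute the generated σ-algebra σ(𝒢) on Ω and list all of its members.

Answer: σ(𝒢) = { {}, {β}, {γ}, {δ}, {ζ}, {α,ε}, {β,γ}, {β,δ}, {β,ζ}, {γ,δ}, {γ,ζ}, {δ,ζ}, {α,β,ε}, {α,γ,ε}, {α,δ,ε}, {α,ε,ζ}, {β,γ,δ}, {β,γ,ζ}, {β,δ,ζ}, {γ,δ,ζ}, {α,β,γ,ε}, {α,β,δ,ε}, {α,β,ε,ζ}, {α,γ,δ,ε}, {α,γ,ε,ζ}, {α,δ,ε,ζ}, {β,γ,δ,ζ}, {α,β,γ,δ,ε}, {α,β,γ,ε,ζ}, {α,β,δ,ε,ζ}, {α,γ,δ,ε,ζ}, Ω }

Check:
Seed the family with 𝒢 together with ∅ and Ω: { {}, {δ,ζ}, {α,β,δ,ε}, {α,γ,ε,ζ}, Ω }.
Step 1 (5 new):
  {β,δ}  = Ω∖{α,γ,ε,ζ}
  {γ,ζ}  = Ω∖{α,β,δ,ε}
  {α,β,γ,ε}  = Ω∖{δ,ζ}
  {α,β,δ,ε,ζ}  = {δ,ζ} ∪ {α,β,δ,ε}
  {α,γ,δ,ε,ζ}  = {α,γ,ε,ζ} ∪ {δ,ζ}
Step 2 adds 7:
  {β}  = Ω∖{α,γ,δ,ε,ζ}
  {γ}  = Ω∖{α,β,δ,ε,ζ}
  {β,δ,ζ}  = {δ,ζ} ∪ {β,δ}
  {γ,δ,ζ}  = {γ,ζ} ∪ {δ,ζ}
  {β,γ,δ,ζ}  = {γ,ζ} ∪ {β,δ}
  {α,β,γ,δ,ε}  = {α,β,δ,ε} ∪ {α,β,γ,ε}
  {α,β,γ,ε,ζ}  = {α,γ,ε,ζ} ∪ {α,β,γ,ε}
Step 3: +8 →
  {δ}  = Ω∖{α,β,γ,ε,ζ}
  {ζ}  = Ω∖{α,β,γ,δ,ε}
  {α,ε}  = Ω∖{β,γ,δ,ζ}
  {β,γ}  = {γ} ∪ {β}
  {α,β,ε}  = Ω∖{γ,δ,ζ}
  {α,γ,ε}  = Ω∖{β,δ,ζ}
  {β,γ,δ}  = {γ} ∪ {β,δ}
  {β,γ,ζ}  = {γ,ζ} ∪ {β}
Step 4 adds 7:
  {β,ζ}  = {β} ∪ {ζ}
  {γ,δ}  = {γ} ∪ {δ}
  {α,δ,ε}  = Ω∖{β,γ,ζ}
  {α,ε,ζ}  = Ω∖{β,γ,δ}
  {α,β,ε,ζ}  = {ζ} ∪ {α,β,ε}
  {α,γ,δ,ε}  = {α,γ,ε} ∪ {δ}
  {α,δ,ε,ζ}  = Ω∖{β,γ}
Step 5: already closed under ᶜ and ∪.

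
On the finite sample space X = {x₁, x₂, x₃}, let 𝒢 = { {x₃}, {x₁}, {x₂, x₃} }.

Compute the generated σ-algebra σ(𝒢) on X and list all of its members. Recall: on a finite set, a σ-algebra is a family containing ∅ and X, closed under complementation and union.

Start: 𝒢 ∪ {∅, X} = { {}, {x₁}, {x₃}, {x₂, x₃}, X }.
Iteration 1: 2 new —
  {x₁, x₂}  = complement {x₃}
  {x₁, x₃}  = {x₃} ∪ {x₁}
Iteration 2: 1 new —
  {x₂}  = complement {x₁, x₃}
Iteration 3: already closed under ᶜ and ∪.

Therefore σ(𝒢) = { {}, {x₁}, {x₂}, {x₃}, {x₁, x₂}, {x₁, x₃}, {x₂, x₃}, X } (|σ(𝒢)| = 8).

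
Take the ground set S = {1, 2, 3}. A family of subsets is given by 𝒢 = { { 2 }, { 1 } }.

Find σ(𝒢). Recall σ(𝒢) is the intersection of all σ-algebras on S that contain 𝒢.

Take S₀ = 𝒢 ∪ {∅, S} = { {  }, { 1 }, { 2 }, S }.
Pass 1: 3 new —
  { 1, 2 }  = { 2 } ∪ { 1 }
  { 1, 3 }  = { 2 }ᶜ
  { 2, 3 }  = { 1 }ᶜ
  [7 total]
Pass 2 adds 1:
  { 3 }  = { 1, 2 }ᶜ
  [8 total]
Pass 3: closed — nothing new.

σ(𝒢) = { {  }, { 1 }, { 2 }, { 3 }, { 1, 2 }, { 1, 3 }, { 2, 3 }, S }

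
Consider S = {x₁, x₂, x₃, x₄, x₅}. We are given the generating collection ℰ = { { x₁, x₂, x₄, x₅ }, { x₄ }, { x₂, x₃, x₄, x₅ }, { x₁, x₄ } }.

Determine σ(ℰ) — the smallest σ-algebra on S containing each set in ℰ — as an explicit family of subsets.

Answer: σ(ℰ) = { {  }, { x₁ }, { x₃ }, { x₄ }, { x₁, x₃ }, { x₁, x₄ }, { x₂, x₅ }, { x₃, x₄ }, { x₁, x₂, x₅ }, { x₁, x₃, x₄ }, { x₂, x₃, x₅ }, { x₂, x₄, x₅ }, { x₁, x₂, x₃, x₅ }, { x₁, x₂, x₄, x₅ }, { x₂, x₃, x₄, x₅ }, S }

Check:
Take S₀ = ℰ ∪ {∅, S} = { {  }, { x₄ }, { x₁, x₄ }, { x₁, x₂, x₄, x₅ }, { x₂, x₃, x₄, x₅ }, S }.
Step 1: 4 new —
  { x₁ }  = ᶜ of { x₂, x₃, x₄, x₅ }
  { x₃ }  = ᶜ of { x₁, x₂, x₄, x₅ }
  { x₂, x₃, x₅ }  = ᶜ of { x₁, x₄ }
  { x₁, x₂, x₃, x₅ }  = ᶜ of { x₄ }
  (now 10)
Step 2: +3 →
  { x₁, x₃ }  = { x₃ } ∪ { x₁ }
  { x₃, x₄ }  = { x₃ } ∪ { x₄ }
  { x₁, x₃, x₄ }  = { x₃ } ∪ { x₁, x₄ }
  (now 13)
Step 3 (3 new):
  { x₂, x₅ }  = ᶜ of { x₁, x₃, x₄ }
  { x₁, x₂, x₅ }  = ᶜ of { x₃, x₄ }
  { x₂, x₄, x₅ }  = ᶜ of { x₁, x₃ }
  (now 16)
Step 4: no new sets; the family is a σ-algebra.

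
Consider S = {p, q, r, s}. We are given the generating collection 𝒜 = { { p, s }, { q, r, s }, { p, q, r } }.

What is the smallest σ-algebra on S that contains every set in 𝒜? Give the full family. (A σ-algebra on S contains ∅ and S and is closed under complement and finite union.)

Take S₀ = 𝒜 ∪ {∅, S} = { {}, { p, s }, { p, q, r }, { q, r, s }, S }.
Step 1: +3 →
  { p }  = ᶜ of { q, r, s }
  { s }  = ᶜ of { p, q, r }
  { q, r }  = ᶜ of { p, s }
  (now 8)
Step 2 adds nothing — fixpoint reached.

Therefore σ(𝒜) = { {}, { p }, { s }, { p, s }, { q, r }, { p, q, r }, { q, r, s }, S } (|σ(𝒜)| = 8).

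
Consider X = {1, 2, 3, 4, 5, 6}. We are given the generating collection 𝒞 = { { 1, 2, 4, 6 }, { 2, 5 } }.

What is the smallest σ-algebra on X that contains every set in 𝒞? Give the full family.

σ(𝒞) (16 sets): { {  }, { 2 }, { 3 }, { 5 }, { 2, 3 }, { 2, 5 }, { 3, 5 }, { 1, 4, 6 }, { 2, 3, 5 }, { 1, 2, 4, 6 }, { 1, 3, 4, 6 }, { 1, 4, 5, 6 }, { 1, 2, 3, 4, 6 }, { 1, 2, 4, 5, 6 }, { 1, 3, 4, 5, 6 }, X }

Check:
Take S₀ = 𝒞 ∪ {∅, X} = { {  }, { 2, 5 }, { 1, 2, 4, 6 }, X }.
Pass 1 adds 3:
  { 3, 5 }  = { 1, 2, 4, 6 }ᶜ
  { 1, 3, 4, 6 }  = { 2, 5 }ᶜ
  { 1, 2, 4, 5, 6 }  = { 2, 5 } ∪ { 1, 2, 4, 6 }
  — 7 sets.
Pass 2 adds 4:
  { 3 }  = { 1, 2, 4, 5, 6 }ᶜ
  { 2, 3, 5 }  = { 2, 5 } ∪ { 3, 5 }
  { 1, 2, 3, 4, 6 }  = { 1, 2, 4, 6 } ∪ { 1, 3, 4, 6 }
  { 1, 3, 4, 5, 6 }  = { 1, 3, 4, 6 } ∪ { 3, 5 }
  — 11 sets.
Pass 3: 3 new —
  { 2 }  = { 1, 3, 4, 5, 6 }ᶜ
  { 5 }  = { 1, 2, 3, 4, 6 }ᶜ
  { 1, 4, 6 }  = { 2, 3, 5 }ᶜ
  — 14 sets.
Pass 4 (2 new):
  { 2, 3 }  = { 3 } ∪ { 2 }
  { 1, 4, 5, 6 }  = { 1, 4, 6 } ∪ { 5 }
  — 16 sets.
After Pass 5 the family is unchanged; done.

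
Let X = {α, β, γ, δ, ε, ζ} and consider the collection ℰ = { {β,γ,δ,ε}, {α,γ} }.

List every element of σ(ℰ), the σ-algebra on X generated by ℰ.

Answer: σ(ℰ) = { {}, {α}, {γ}, {ζ}, {α,γ}, {α,ζ}, {γ,ζ}, {α,γ,ζ}, {β,δ,ε}, {α,β,δ,ε}, {β,γ,δ,ε}, {β,δ,ε,ζ}, {α,β,γ,δ,ε}, {α,β,δ,ε,ζ}, {β,γ,δ,ε,ζ}, X }

Derivation:
Initial family (4 sets): { {}, {α,γ}, {β,γ,δ,ε}, X }.
Step 1 adds 3:
  {α,ζ}  = X∖{β,γ,δ,ε}
  {β,δ,ε,ζ}  = X∖{α,γ}
  {α,β,γ,δ,ε}  = {α,γ} ∪ {β,γ,δ,ε}
Step 2 adds 4:
  {ζ}  = X∖{α,β,γ,δ,ε}
  {α,γ,ζ}  = {α,γ} ∪ {α,ζ}
  {α,β,δ,ε,ζ}  = {β,δ,ε,ζ} ∪ {α,ζ}
  {β,γ,δ,ε,ζ}  = {β,δ,ε,ζ} ∪ {β,γ,δ,ε}
Step 3: 3 new —
  {α}  = X∖{β,γ,δ,ε,ζ}
  {γ}  = X∖{α,β,δ,ε,ζ}
  {β,δ,ε}  = X∖{α,γ,ζ}
Step 4: +2 →
  {γ,ζ}  = {γ} ∪ {ζ}
  {α,β,δ,ε}  = {β,δ,ε} ∪ {α}
Step 5: closed — nothing new.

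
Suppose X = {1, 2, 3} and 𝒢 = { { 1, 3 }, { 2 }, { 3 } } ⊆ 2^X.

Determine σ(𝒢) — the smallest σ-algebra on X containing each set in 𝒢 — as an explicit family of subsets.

Seed the family with 𝒢 together with ∅ and X: { ∅, { 2 }, { 3 }, { 1, 3 }, X }.
Round 1. New:
  { 1, 2 }  = X∖{ 3 }
  { 2, 3 }  = { 3 } ∪ { 2 }
Round 2: 1 new —
  { 1 }  = X∖{ 2, 3 }
Round 3: already closed under ᶜ and ∪.

|σ(𝒢)| = 8.  σ(𝒢) = { ∅, { 1 }, { 2 }, { 3 }, { 1, 2 }, { 1, 3 }, { 2, 3 }, X }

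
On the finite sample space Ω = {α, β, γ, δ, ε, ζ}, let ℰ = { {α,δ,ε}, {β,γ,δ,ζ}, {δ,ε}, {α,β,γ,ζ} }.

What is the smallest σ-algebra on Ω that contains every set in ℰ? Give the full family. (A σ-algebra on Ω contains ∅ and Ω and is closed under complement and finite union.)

Answer: σ(ℰ) = { ∅, {α}, {δ}, {ε}, {α,δ}, {α,ε}, {δ,ε}, {α,δ,ε}, {β,γ,ζ}, {α,β,γ,ζ}, {β,γ,δ,ζ}, {β,γ,ε,ζ}, {α,β,γ,δ,ζ}, {α,β,γ,ε,ζ}, {β,γ,δ,ε,ζ}, Ω }

Derivation:
Take S₀ = ℰ ∪ {∅, Ω} = { ∅, {δ,ε}, {α,δ,ε}, {α,β,γ,ζ}, {β,γ,δ,ζ}, Ω }.
Pass 1. New:
  {α,ε}  = Ω∖{β,γ,δ,ζ}
  {β,γ,ζ}  = Ω∖{α,δ,ε}
  {α,β,γ,δ,ζ}  = {β,γ,δ,ζ} ∪ {α,β,γ,ζ}
  {β,γ,δ,ε,ζ}  = {δ,ε} ∪ {β,γ,δ,ζ}
Pass 2: 3 new —
  {α}  = Ω∖{β,γ,δ,ε,ζ}
  {ε}  = Ω∖{α,β,γ,δ,ζ}
  {α,β,γ,ε,ζ}  = {β,γ,ζ} ∪ {α,ε}
Pass 3 adds 2:
  {δ}  = Ω∖{α,β,γ,ε,ζ}
  {β,γ,ε,ζ}  = {β,γ,ζ} ∪ {ε}
Pass 4: 1 new —
  {α,δ}  = Ω∖{β,γ,ε,ζ}
Pass 5: no new sets; the family is a σ-algebra.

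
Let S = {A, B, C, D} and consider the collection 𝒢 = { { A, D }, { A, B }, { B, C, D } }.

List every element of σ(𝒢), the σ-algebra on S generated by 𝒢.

σ(𝒢) = { ∅, { A }, { B }, { C }, { D }, { A, B }, { A, C }, { A, D }, { B, C }, { B, D }, { C, D }, { A, B, C }, { A, B, D }, { A, C, D }, { B, C, D }, S }

Check:
Start: 𝒢 ∪ {∅, S} = { ∅, { A, B }, { A, D }, { B, C, D }, S }.
Round 1. New:
  { A }  = { B, C, D }ᶜ
  { B, C }  = { A, D }ᶜ
  { C, D }  = { A, B }ᶜ
  { A, B, D }  = { A, D } ∪ { A, B }
  [9 total]
Round 2: +3 →
  { C }  = { A, B, D }ᶜ
  { A, B, C }  = { A, B } ∪ { B, C }
  { A, C, D }  = { C, D } ∪ { A, D }
  [12 total]
Round 3 adds 3:
  { B }  = { A, C, D }ᶜ
  { D }  = { A, B, C }ᶜ
  { A, C }  = { C } ∪ { A }
  [15 total]
Round 4 (1 new):
  { B, D }  = { A, C }ᶜ
  [16 total]
Round 5: closed — nothing new.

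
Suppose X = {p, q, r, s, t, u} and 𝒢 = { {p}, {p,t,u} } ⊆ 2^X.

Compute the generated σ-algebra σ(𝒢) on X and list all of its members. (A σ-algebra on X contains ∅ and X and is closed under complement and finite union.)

Take S₀ = 𝒢 ∪ {∅, X} = { ∅, {p}, {p,t,u}, X }.
Round 1 (2 new):
  {q,r,s}  = complement {p,t,u}
  {q,r,s,t,u}  = complement {p}
Round 2. New:
  {p,q,r,s}  = {q,r,s} ∪ {p}
Round 3 adds 1:
  {t,u}  = complement {p,q,r,s}
Round 4 adds nothing — fixpoint reached.

|σ(𝒢)| = 8.  σ(𝒢) = { ∅, {p}, {t,u}, {p,t,u}, {q,r,s}, {p,q,r,s}, {q,r,s,t,u}, X }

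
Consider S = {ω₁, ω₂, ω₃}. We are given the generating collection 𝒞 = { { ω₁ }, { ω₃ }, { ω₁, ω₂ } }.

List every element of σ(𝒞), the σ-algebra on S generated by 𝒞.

Take S₀ = 𝒞 ∪ {∅, S} = { ∅, { ω₁ }, { ω₃ }, { ω₁, ω₂ }, S }.
Step 1 (2 new):
  { ω₁, ω₃ }  = { ω₃ } ∪ { ω₁ }
  { ω₂, ω₃ }  = S∖{ ω₁ }
  — 7 sets.
Step 2 adds 1:
  { ω₂ }  = S∖{ ω₁, ω₃ }
  — 8 sets.
Step 3 adds nothing — fixpoint reached.

Hence σ(𝒞) has 8 members: { ∅, { ω₁ }, { ω₂ }, { ω₃ }, { ω₁, ω₂ }, { ω₁, ω₃ }, { ω₂, ω₃ }, S }.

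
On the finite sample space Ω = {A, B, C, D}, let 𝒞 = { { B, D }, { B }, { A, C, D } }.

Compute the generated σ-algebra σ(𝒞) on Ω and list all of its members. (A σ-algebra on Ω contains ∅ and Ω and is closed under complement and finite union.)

Answer: σ(𝒞) = { {}, { B }, { D }, { A, C }, { B, D }, { A, B, C }, { A, C, D }, Ω }

Check:
Seed the family with 𝒞 together with ∅ and Ω: { {}, { B }, { B, D }, { A, C, D }, Ω }.
Pass 1: +1 →
  { A, C }  = ᶜ of { B, D }
Pass 2: 1 new —
  { A, B, C }  = { B } ∪ { A, C }
Pass 3 adds 1:
  { D }  = ᶜ of { A, B, C }
Pass 4: stable.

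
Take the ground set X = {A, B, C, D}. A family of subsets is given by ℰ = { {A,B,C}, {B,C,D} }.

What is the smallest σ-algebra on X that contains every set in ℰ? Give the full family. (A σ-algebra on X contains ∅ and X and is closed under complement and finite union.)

Start: ℰ ∪ {∅, X} = { {}, {A,B,C}, {B,C,D}, X }.
Iteration 1 adds 2:
  {A}  = {B,C,D}ᶜ
  {D}  = {A,B,C}ᶜ
  [6 total]
Iteration 2 (1 new):
  {A,D}  = {D} ∪ {A}
  [7 total]
Iteration 3: 1 new —
  {B,C}  = {A,D}ᶜ
  [8 total]
Iteration 4: already closed under ᶜ and ∪.

|σ(ℰ)| = 8.  σ(ℰ) = { {}, {A}, {D}, {A,D}, {B,C}, {A,B,C}, {B,C,D}, X }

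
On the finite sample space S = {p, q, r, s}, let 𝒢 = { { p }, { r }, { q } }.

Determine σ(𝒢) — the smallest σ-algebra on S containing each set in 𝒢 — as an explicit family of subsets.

σ(𝒢) = { {}, { p }, { q }, { r }, { s }, { p, q }, { p, r }, { p, s }, { q, r }, { q, s }, { r, s }, { p, q, r }, { p, q, s }, { p, r, s }, { q, r, s }, S }

Working:
Initial family (5 sets): { {}, { p }, { q }, { r }, S }.
Round 1: +6 →
  { p, q }  = { q } ∪ { p }
  { p, r }  = { r } ∪ { p }
  { q, r }  = { r } ∪ { q }
  { p, q, s }  = { r }ᶜ
  { p, r, s }  = { q }ᶜ
  { q, r, s }  = { p }ᶜ
  [11 total]
Round 2. New:
  { p, s }  = { q, r }ᶜ
  { q, s }  = { p, r }ᶜ
  { r, s }  = { p, q }ᶜ
  { p, q, r }  = { p, q } ∪ { r }
  [15 total]
Round 3. New:
  { s }  = { p, q, r }ᶜ
  [16 total]
Round 4: stable.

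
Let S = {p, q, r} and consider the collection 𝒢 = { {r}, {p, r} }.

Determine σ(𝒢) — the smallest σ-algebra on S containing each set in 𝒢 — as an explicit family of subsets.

|σ(𝒢)| = 8.  σ(𝒢) = { {}, {p}, {q}, {r}, {p, q}, {p, r}, {q, r}, S }

Check:
Take S₀ = 𝒢 ∪ {∅, S} = { {}, {r}, {p, r}, S }.
Round 1 adds 2:
  {q}  = S∖{p, r}
  {p, q}  = S∖{r}
  — 6 sets.
Round 2 (1 new):
  {q, r}  = {r} ∪ {q}
  — 7 sets.
Round 3 adds 1:
  {p}  = S∖{q, r}
  — 8 sets.
Round 4 adds nothing — fixpoint reached.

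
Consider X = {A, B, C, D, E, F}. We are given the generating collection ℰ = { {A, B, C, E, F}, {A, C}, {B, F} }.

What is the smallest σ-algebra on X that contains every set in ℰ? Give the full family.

Begin from { {}, {A, C}, {B, F}, {A, B, C, E, F}, X } (that is, ℰ plus ∅ and X).
Step 1 adds 4:
  {D}  = X∖{A, B, C, E, F}
  {A, B, C, F}  = {A, C} ∪ {B, F}
  {A, C, D, E}  = X∖{B, F}
  {B, D, E, F}  = X∖{A, C}
  |family| = 9
Step 2 (4 new):
  {D, E}  = X∖{A, B, C, F}
  {A, C, D}  = {A, C} ∪ {D}
  {B, D, F}  = {B, F} ∪ {D}
  {A, B, C, D, F}  = {A, B, C, F} ∪ {D}
  |family| = 13
Step 3. New:
  {E}  = X∖{A, B, C, D, F}
  {A, C, E}  = X∖{B, D, F}
  {B, E, F}  = X∖{A, C, D}
  |family| = 16
After Step 4 the family is unchanged; done.

σ(ℰ) = { {}, {D}, {E}, {A, C}, {B, F}, {D, E}, {A, C, D}, {A, C, E}, {B, D, F}, {B, E, F}, {A, B, C, F}, {A, C, D, E}, {B, D, E, F}, {A, B, C, D, F}, {A, B, C, E, F}, X }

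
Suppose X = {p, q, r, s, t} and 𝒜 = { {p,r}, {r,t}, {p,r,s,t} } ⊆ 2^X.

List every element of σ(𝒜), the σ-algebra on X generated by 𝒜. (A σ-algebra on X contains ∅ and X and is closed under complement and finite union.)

Begin from { ∅, {p,r}, {r,t}, {p,r,s,t}, X } (that is, 𝒜 plus ∅ and X).
Round 1 adds 4:
  {q}  = complement {p,r,s,t}
  {p,q,s}  = complement {r,t}
  {p,r,t}  = {p,r} ∪ {r,t}
  {q,s,t}  = complement {p,r}
  — 9 sets.
Round 2: 7 new —
  {q,s}  = complement {p,r,t}
  {p,q,r}  = {q} ∪ {p,r}
  {q,r,t}  = {q} ∪ {r,t}
  {p,q,r,s}  = {p,q,s} ∪ {p,r}
  {p,q,r,t}  = {p,r,t} ∪ {q}
  {p,q,s,t}  = {p,q,s} ∪ {q,s,t}
  {q,r,s,t}  = {r,t} ∪ {q,s,t}
  — 16 sets.
Round 3: 6 new —
  {p}  = complement {q,r,s,t}
  {r}  = complement {p,q,s,t}
  {s}  = complement {p,q,r,t}
  {t}  = complement {p,q,r,s}
  {p,s}  = complement {q,r,t}
  {s,t}  = complement {p,q,r}
  — 22 sets.
Round 4: +9 →
  {p,q}  = {q} ∪ {p}
  {p,t}  = {t} ∪ {p}
  {q,r}  = {q} ∪ {r}
  {q,t}  = {q} ∪ {t}
  {r,s}  = {r} ∪ {s}
  {p,r,s}  = {r} ∪ {p,s}
  {p,s,t}  = {t} ∪ {p,s}
  {q,r,s}  = {r} ∪ {q,s}
  {r,s,t}  = {s,t} ∪ {r}
  — 31 sets.
Round 5. New:
  {p,q,t}  = complement {r,s}
  — 32 sets.
Round 6: closed — nothing new.

|σ(𝒜)| = 32.  σ(𝒜) = { ∅, {p}, {q}, {r}, {s}, {t}, {p,q}, {p,r}, {p,s}, {p,t}, {q,r}, {q,s}, {q,t}, {r,s}, {r,t}, {s,t}, {p,q,r}, {p,q,s}, {p,q,t}, {p,r,s}, {p,r,t}, {p,s,t}, {q,r,s}, {q,r,t}, {q,s,t}, {r,s,t}, {p,q,r,s}, {p,q,r,t}, {p,q,s,t}, {p,r,s,t}, {q,r,s,t}, X }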